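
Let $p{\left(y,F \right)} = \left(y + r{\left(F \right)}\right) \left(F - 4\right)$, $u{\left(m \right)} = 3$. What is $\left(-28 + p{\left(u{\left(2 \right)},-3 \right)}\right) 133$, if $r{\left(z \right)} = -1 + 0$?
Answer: $-5586$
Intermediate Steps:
$r{\left(z \right)} = -1$
$p{\left(y,F \right)} = \left(-1 + y\right) \left(-4 + F\right)$ ($p{\left(y,F \right)} = \left(y - 1\right) \left(F - 4\right) = \left(-1 + y\right) \left(-4 + F\right)$)
$\left(-28 + p{\left(u{\left(2 \right)},-3 \right)}\right) 133 = \left(-28 - 14\right) 133 = \left(-42\right) 133 = -5586$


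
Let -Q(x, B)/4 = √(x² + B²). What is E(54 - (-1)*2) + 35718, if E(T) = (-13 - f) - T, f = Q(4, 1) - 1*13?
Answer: 35662 + 4*√17 ≈ 35679.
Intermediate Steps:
Q(x, B) = -4*√(B² + x²) (Q(x, B) = -4*√(x² + B²) = -4*√(B² + x²))
f = -13 - 4*√17 (f = -4*√(1² + 4²) - 1*13 = -4*√(1 + 16) - 13 = -4*√17 - 13 = -13 - 4*√17 ≈ -29.492)
E(T) = -T + 4*√17 (E(T) = (-13 - (-13 - 4*√17)) - T = (-13 + (13 + 4*√17)) - T = 4*√17 - T = -T + 4*√17)
E(54 - (-1)*2) + 35718 = (-(54 - (-1)*2) + 4*√17) + 35718 = (-(54 - 1*(-2)) + 4*√17) + 35718 = (-(54 + 2) + 4*√17) + 35718 = (-1*56 + 4*√17) + 35718 = (-56 + 4*√17) + 35718 = 35662 + 4*√17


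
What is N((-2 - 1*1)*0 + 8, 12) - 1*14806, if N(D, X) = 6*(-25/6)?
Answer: -14831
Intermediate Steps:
N(D, X) = -25 (N(D, X) = 6*(-25*⅙) = 6*(-25/6) = -25)
N((-2 - 1*1)*0 + 8, 12) - 1*14806 = -25 - 1*14806 = -25 - 14806 = -14831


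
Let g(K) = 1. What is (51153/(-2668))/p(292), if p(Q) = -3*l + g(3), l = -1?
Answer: -51153/10672 ≈ -4.7932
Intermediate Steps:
p(Q) = 4 (p(Q) = -3*(-1) + 1 = 3 + 1 = 4)
(51153/(-2668))/p(292) = (51153/(-2668))/4 = (51153*(-1/2668))*(¼) = -51153/2668*¼ = -51153/10672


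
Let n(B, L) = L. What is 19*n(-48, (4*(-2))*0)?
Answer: 0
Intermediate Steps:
19*n(-48, (4*(-2))*0) = 19*((4*(-2))*0) = 19*(-8*0) = 19*0 = 0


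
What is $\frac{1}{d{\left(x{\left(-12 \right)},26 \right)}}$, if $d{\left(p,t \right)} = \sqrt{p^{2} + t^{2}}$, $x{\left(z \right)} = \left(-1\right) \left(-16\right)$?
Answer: $\frac{\sqrt{233}}{466} \approx 0.032756$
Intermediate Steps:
$x{\left(z \right)} = 16$
$\frac{1}{d{\left(x{\left(-12 \right)},26 \right)}} = \frac{1}{\sqrt{16^{2} + 26^{2}}} = \frac{1}{\sqrt{256 + 676}} = \frac{1}{\sqrt{932}} = \frac{1}{2 \sqrt{233}} = \frac{\sqrt{233}}{466}$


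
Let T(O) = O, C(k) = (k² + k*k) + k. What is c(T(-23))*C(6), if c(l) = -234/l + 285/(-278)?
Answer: 2281383/3197 ≈ 713.60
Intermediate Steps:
C(k) = k + 2*k² (C(k) = (k² + k²) + k = 2*k² + k = k + 2*k²)
c(l) = -285/278 - 234/l (c(l) = -234/l + 285*(-1/278) = -234/l - 285/278 = -285/278 - 234/l)
c(T(-23))*C(6) = (-285/278 - 234/(-23))*(6*(1 + 2*6)) = (-285/278 - 234*(-1/23))*(6*(1 + 12)) = (-285/278 + 234/23)*(6*13) = (58497/6394)*78 = 2281383/3197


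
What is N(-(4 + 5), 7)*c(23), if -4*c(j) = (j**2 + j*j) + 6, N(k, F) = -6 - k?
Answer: -798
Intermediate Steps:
c(j) = -3/2 - j**2/2 (c(j) = -((j**2 + j*j) + 6)/4 = -((j**2 + j**2) + 6)/4 = -(2*j**2 + 6)/4 = -(6 + 2*j**2)/4 = -3/2 - j**2/2)
N(-(4 + 5), 7)*c(23) = (-6 - (-1)*(4 + 5))*(-3/2 - 1/2*23**2) = (-6 - (-1)*9)*(-3/2 - 1/2*529) = (-6 - 1*(-9))*(-3/2 - 529/2) = (-6 + 9)*(-266) = 3*(-266) = -798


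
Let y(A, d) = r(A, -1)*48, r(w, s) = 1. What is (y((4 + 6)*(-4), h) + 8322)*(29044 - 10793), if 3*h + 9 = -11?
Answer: 152760870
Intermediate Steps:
h = -20/3 (h = -3 + (1/3)*(-11) = -3 - 11/3 = -20/3 ≈ -6.6667)
y(A, d) = 48 (y(A, d) = 1*48 = 48)
(y((4 + 6)*(-4), h) + 8322)*(29044 - 10793) = (48 + 8322)*(29044 - 10793) = 8370*18251 = 152760870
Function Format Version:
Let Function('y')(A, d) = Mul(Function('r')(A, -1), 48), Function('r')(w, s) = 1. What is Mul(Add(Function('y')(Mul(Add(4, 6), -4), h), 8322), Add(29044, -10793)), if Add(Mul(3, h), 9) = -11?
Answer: 152760870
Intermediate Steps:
h = Rational(-20, 3) (h = Add(-3, Mul(Rational(1, 3), -11)) = Add(-3, Rational(-11, 3)) = Rational(-20, 3) ≈ -6.6667)
Function('y')(A, d) = 48 (Function('y')(A, d) = Mul(1, 48) = 48)
Mul(Add(Function('y')(Mul(Add(4, 6), -4), h), 8322), Add(29044, -10793)) = Mul(Add(48, 8322), Add(29044, -10793)) = Mul(8370, 18251) = 152760870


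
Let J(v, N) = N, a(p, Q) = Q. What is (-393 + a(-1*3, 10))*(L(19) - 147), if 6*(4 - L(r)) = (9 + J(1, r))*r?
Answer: 266185/3 ≈ 88728.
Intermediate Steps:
L(r) = 4 - r*(9 + r)/6 (L(r) = 4 - (9 + r)*r/6 = 4 - r*(9 + r)/6)
(-393 + a(-1*3, 10))*(L(19) - 147) = (-393 + 10)*((4 - 3/2*19 - 1/6*19**2) - 147) = -383*((4 - 57/2 - 1/6*361) - 147) = -383*((4 - 57/2 - 361/6) - 147) = -383*(-254/3 - 147) = -383*(-695/3) = 266185/3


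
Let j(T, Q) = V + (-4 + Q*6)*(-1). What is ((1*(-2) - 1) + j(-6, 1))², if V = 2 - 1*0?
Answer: 9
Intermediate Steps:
V = 2 (V = 2 + 0 = 2)
j(T, Q) = 6 - 6*Q (j(T, Q) = 2 + (-4 + Q*6)*(-1) = 2 + (-4 + 6*Q)*(-1) = 2 + (4 - 6*Q) = 6 - 6*Q)
((1*(-2) - 1) + j(-6, 1))² = ((1*(-2) - 1) + (6 - 6*1))² = ((-2 - 1) + (6 - 6))² = (-3 + 0)² = (-3)² = 9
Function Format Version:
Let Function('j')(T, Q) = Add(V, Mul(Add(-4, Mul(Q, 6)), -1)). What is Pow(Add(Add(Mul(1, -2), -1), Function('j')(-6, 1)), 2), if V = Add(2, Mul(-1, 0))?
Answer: 9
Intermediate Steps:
V = 2 (V = Add(2, 0) = 2)
Function('j')(T, Q) = Add(6, Mul(-6, Q)) (Function('j')(T, Q) = Add(2, Mul(Add(-4, Mul(Q, 6)), -1)) = Add(2, Mul(Add(-4, Mul(6, Q)), -1)) = Add(2, Add(4, Mul(-6, Q))) = Add(6, Mul(-6, Q)))
Pow(Add(Add(Mul(1, -2), -1), Function('j')(-6, 1)), 2) = Pow(Add(Add(Mul(1, -2), -1), Add(6, Mul(-6, 1))), 2) = Pow(Add(Add(-2, -1), Add(6, -6)), 2) = Pow(Add(-3, 0), 2) = Pow(-3, 2) = 9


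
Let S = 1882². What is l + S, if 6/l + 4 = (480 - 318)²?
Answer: 46470042883/13120 ≈ 3.5419e+6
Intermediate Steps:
S = 3541924
l = 3/13120 (l = 6/(-4 + (480 - 318)²) = 6/(-4 + 162²) = 6/(-4 + 26244) = 6/26240 = 6*(1/26240) = 3/13120 ≈ 0.00022866)
l + S = 3/13120 + 3541924 = 46470042883/13120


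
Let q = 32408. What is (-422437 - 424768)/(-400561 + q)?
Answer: 847205/368153 ≈ 2.3012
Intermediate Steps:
(-422437 - 424768)/(-400561 + q) = (-422437 - 424768)/(-400561 + 32408) = -847205/(-368153) = -847205*(-1/368153) = 847205/368153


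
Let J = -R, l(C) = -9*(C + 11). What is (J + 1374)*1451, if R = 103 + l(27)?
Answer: 2340463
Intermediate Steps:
l(C) = -99 - 9*C (l(C) = -9*(11 + C) = -99 - 9*C)
R = -239 (R = 103 + (-99 - 9*27) = 103 + (-99 - 243) = 103 - 342 = -239)
J = 239 (J = -1*(-239) = 239)
(J + 1374)*1451 = (239 + 1374)*1451 = 1613*1451 = 2340463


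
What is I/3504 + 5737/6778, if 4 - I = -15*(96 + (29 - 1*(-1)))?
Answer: 8234995/5937528 ≈ 1.3869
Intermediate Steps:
I = 1894 (I = 4 - (-15)*(96 + (29 - 1*(-1))) = 4 - (-15)*(96 + (29 + 1)) = 4 - (-15)*(96 + 30) = 4 - (-15)*126 = 4 - 1*(-1890) = 4 + 1890 = 1894)
I/3504 + 5737/6778 = 1894/3504 + 5737/6778 = 1894*(1/3504) + 5737*(1/6778) = 947/1752 + 5737/6778 = 8234995/5937528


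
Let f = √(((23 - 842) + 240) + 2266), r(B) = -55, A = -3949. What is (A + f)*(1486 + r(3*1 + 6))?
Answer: -5651019 + 1431*√1687 ≈ -5.5922e+6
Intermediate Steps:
f = √1687 (f = √((-819 + 240) + 2266) = √(-579 + 2266) = √1687 ≈ 41.073)
(A + f)*(1486 + r(3*1 + 6)) = (-3949 + √1687)*(1486 - 55) = (-3949 + √1687)*1431 = -5651019 + 1431*√1687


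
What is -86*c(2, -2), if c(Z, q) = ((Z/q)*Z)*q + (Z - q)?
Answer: -688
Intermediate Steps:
c(Z, q) = Z + Z² - q (c(Z, q) = (Z²/q)*q + (Z - q) = Z² + (Z - q) = Z + Z² - q)
-86*c(2, -2) = -86*(2 + 2² - 1*(-2)) = -86*(2 + 4 + 2) = -86*8 = -688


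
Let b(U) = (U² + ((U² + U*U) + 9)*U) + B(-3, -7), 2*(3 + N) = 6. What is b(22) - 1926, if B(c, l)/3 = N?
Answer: 20052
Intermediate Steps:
N = 0 (N = -3 + (½)*6 = -3 + 3 = 0)
B(c, l) = 0 (B(c, l) = 3*0 = 0)
b(U) = U² + U*(9 + 2*U²) (b(U) = (U² + ((U² + U*U) + 9)*U) + 0 = (U² + ((U² + U²) + 9)*U) + 0 = (U² + (2*U² + 9)*U) + 0 = (U² + (9 + 2*U²)*U) + 0 = (U² + U*(9 + 2*U²)) + 0 = U² + U*(9 + 2*U²))
b(22) - 1926 = 22*(9 + 22 + 2*22²) - 1926 = 22*(9 + 22 + 2*484) - 1926 = 22*(9 + 22 + 968) - 1926 = 22*999 - 1926 = 21978 - 1926 = 20052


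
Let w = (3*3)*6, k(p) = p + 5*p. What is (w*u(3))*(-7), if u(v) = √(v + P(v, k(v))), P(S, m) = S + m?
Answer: -756*√6 ≈ -1851.8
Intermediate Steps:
k(p) = 6*p
u(v) = 2*√2*√v (u(v) = √(v + (v + 6*v)) = √(v + 7*v) = √(8*v) = 2*√2*√v)
w = 54 (w = 9*6 = 54)
(w*u(3))*(-7) = (54*(2*√2*√3))*(-7) = (54*(2*√6))*(-7) = (108*√6)*(-7) = -756*√6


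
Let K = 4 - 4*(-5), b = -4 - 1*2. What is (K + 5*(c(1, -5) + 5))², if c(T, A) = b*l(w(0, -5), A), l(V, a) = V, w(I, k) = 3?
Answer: 1681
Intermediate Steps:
b = -6 (b = -4 - 2 = -6)
K = 24 (K = 4 + 20 = 24)
c(T, A) = -18 (c(T, A) = -6*3 = -18)
(K + 5*(c(1, -5) + 5))² = (24 + 5*(-18 + 5))² = (24 + 5*(-13))² = (24 - 65)² = (-41)² = 1681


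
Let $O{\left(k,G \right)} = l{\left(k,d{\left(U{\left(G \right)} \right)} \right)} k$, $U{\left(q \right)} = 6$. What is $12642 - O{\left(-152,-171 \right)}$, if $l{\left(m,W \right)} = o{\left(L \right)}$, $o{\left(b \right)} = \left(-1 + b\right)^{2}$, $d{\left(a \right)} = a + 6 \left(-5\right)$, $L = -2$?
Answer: $14010$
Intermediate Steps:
$d{\left(a \right)} = -30 + a$ ($d{\left(a \right)} = a - 30 = -30 + a$)
$l{\left(m,W \right)} = 9$ ($l{\left(m,W \right)} = \left(-1 - 2\right)^{2} = \left(-3\right)^{2} = 9$)
$O{\left(k,G \right)} = 9 k$
$12642 - O{\left(-152,-171 \right)} = 12642 - 9 \left(-152\right) = 12642 - -1368 = 12642 + 1368 = 14010$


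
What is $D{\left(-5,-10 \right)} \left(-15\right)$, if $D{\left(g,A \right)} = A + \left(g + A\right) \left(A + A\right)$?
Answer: $-4350$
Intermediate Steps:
$D{\left(g,A \right)} = A + 2 A \left(A + g\right)$ ($D{\left(g,A \right)} = A + \left(A + g\right) 2 A = A + 2 A \left(A + g\right)$)
$D{\left(-5,-10 \right)} \left(-15\right) = - 10 \left(1 + 2 \left(-10\right) + 2 \left(-5\right)\right) \left(-15\right) = - 10 \left(1 - 20 - 10\right) \left(-15\right) = \left(-10\right) \left(-29\right) \left(-15\right) = 290 \left(-15\right) = -4350$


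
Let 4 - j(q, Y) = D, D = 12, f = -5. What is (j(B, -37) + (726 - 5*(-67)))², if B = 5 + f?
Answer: 1108809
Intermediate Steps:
B = 0 (B = 5 - 5 = 0)
j(q, Y) = -8 (j(q, Y) = 4 - 1*12 = 4 - 12 = -8)
(j(B, -37) + (726 - 5*(-67)))² = (-8 + (726 - 5*(-67)))² = (-8 + (726 - 1*(-335)))² = (-8 + (726 + 335))² = (-8 + 1061)² = 1053² = 1108809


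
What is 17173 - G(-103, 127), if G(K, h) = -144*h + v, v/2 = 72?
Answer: 35317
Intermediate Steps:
v = 144 (v = 2*72 = 144)
G(K, h) = 144 - 144*h (G(K, h) = -144*h + 144 = 144 - 144*h)
17173 - G(-103, 127) = 17173 - (144 - 144*127) = 17173 - (144 - 18288) = 17173 - 1*(-18144) = 17173 + 18144 = 35317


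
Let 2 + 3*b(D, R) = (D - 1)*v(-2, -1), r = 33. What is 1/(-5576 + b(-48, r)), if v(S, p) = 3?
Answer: -3/16877 ≈ -0.00017776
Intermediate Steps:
b(D, R) = -5/3 + D (b(D, R) = -⅔ + ((D - 1)*3)/3 = -⅔ + ((-1 + D)*3)/3 = -⅔ + (-3 + 3*D)/3 = -⅔ + (-1 + D) = -5/3 + D)
1/(-5576 + b(-48, r)) = 1/(-5576 + (-5/3 - 48)) = 1/(-5576 - 149/3) = 1/(-16877/3) = -3/16877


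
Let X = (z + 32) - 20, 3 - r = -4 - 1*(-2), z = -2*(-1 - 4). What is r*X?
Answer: 110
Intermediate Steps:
z = 10 (z = -2*(-5) = 10)
r = 5 (r = 3 - (-4 - 1*(-2)) = 3 - (-4 + 2) = 3 - 1*(-2) = 3 + 2 = 5)
X = 22 (X = (10 + 32) - 20 = 42 - 20 = 22)
r*X = 5*22 = 110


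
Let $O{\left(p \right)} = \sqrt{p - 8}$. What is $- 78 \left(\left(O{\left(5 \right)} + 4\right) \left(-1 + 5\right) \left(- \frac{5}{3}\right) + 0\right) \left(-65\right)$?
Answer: $-135200 - 33800 i \sqrt{3} \approx -1.352 \cdot 10^{5} - 58543.0 i$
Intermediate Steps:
$O{\left(p \right)} = \sqrt{-8 + p}$ ($O{\left(p \right)} = \sqrt{p - 8} = \sqrt{-8 + p}$)
$- 78 \left(\left(O{\left(5 \right)} + 4\right) \left(-1 + 5\right) \left(- \frac{5}{3}\right) + 0\right) \left(-65\right) = - 78 \left(\left(\sqrt{-8 + 5} + 4\right) \left(-1 + 5\right) \left(- \frac{5}{3}\right) + 0\right) \left(-65\right) = - 78 \left(\left(\sqrt{-3} + 4\right) 4 \left(\left(-5\right) \frac{1}{3}\right) + 0\right) \left(-65\right) = - 78 \left(\left(i \sqrt{3} + 4\right) 4 \left(- \frac{5}{3}\right) + 0\right) \left(-65\right) = - 78 \left(\left(4 + i \sqrt{3}\right) 4 \left(- \frac{5}{3}\right) + 0\right) \left(-65\right) = - 78 \left(\left(16 + 4 i \sqrt{3}\right) \left(- \frac{5}{3}\right) + 0\right) \left(-65\right) = - 78 \left(\left(- \frac{80}{3} - \frac{20 i \sqrt{3}}{3}\right) + 0\right) \left(-65\right) = - 78 \left(- \frac{80}{3} - \frac{20 i \sqrt{3}}{3}\right) \left(-65\right) = \left(2080 + 520 i \sqrt{3}\right) \left(-65\right) = -135200 - 33800 i \sqrt{3}$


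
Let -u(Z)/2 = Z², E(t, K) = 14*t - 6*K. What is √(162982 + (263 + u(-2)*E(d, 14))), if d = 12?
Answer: √162573 ≈ 403.20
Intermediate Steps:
E(t, K) = -6*K + 14*t
u(Z) = -2*Z²
√(162982 + (263 + u(-2)*E(d, 14))) = √(162982 + (263 + (-2*(-2)²)*(-6*14 + 14*12))) = √(162982 + (263 + (-2*4)*(-84 + 168))) = √(162982 + (263 - 8*84)) = √(162982 + (263 - 672)) = √(162982 - 409) = √162573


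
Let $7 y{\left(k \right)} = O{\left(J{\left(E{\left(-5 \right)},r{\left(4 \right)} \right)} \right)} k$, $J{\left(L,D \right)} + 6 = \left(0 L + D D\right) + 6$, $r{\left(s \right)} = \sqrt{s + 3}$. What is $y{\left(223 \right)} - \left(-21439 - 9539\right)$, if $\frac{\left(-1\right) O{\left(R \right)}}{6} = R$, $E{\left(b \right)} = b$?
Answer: $29640$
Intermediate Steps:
$r{\left(s \right)} = \sqrt{3 + s}$
$J{\left(L,D \right)} = D^{2}$ ($J{\left(L,D \right)} = -6 + \left(\left(0 L + D D\right) + 6\right) = -6 + \left(\left(0 + D^{2}\right) + 6\right) = -6 + \left(D^{2} + 6\right) = -6 + \left(6 + D^{2}\right) = D^{2}$)
$O{\left(R \right)} = - 6 R$
$y{\left(k \right)} = - 6 k$ ($y{\left(k \right)} = \frac{- 6 \left(\sqrt{3 + 4}\right)^{2} k}{7} = \frac{- 6 \left(\sqrt{7}\right)^{2} k}{7} = \frac{\left(-6\right) 7 k}{7} = \frac{\left(-42\right) k}{7} = - 6 k$)
$y{\left(223 \right)} - \left(-21439 - 9539\right) = \left(-6\right) 223 - \left(-21439 - 9539\right) = -1338 - -30978 = -1338 + 30978 = 29640$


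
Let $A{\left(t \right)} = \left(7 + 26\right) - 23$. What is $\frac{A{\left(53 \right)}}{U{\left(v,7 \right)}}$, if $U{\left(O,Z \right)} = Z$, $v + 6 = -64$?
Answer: $\frac{10}{7} \approx 1.4286$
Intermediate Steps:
$v = -70$ ($v = -6 - 64 = -70$)
$A{\left(t \right)} = 10$ ($A{\left(t \right)} = 33 - 23 = 10$)
$\frac{A{\left(53 \right)}}{U{\left(v,7 \right)}} = \frac{10}{7}$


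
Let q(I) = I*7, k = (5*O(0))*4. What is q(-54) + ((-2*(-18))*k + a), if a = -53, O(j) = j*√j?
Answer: -431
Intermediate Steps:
O(j) = j^(3/2)
k = 0 (k = (5*0^(3/2))*4 = (5*0)*4 = 0*4 = 0)
q(I) = 7*I
q(-54) + ((-2*(-18))*k + a) = 7*(-54) + (-2*(-18)*0 - 53) = -378 + (36*0 - 53) = -378 + (0 - 53) = -378 - 53 = -431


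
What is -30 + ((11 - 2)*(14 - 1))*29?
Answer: 3363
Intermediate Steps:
-30 + ((11 - 2)*(14 - 1))*29 = -30 + (9*13)*29 = -30 + 117*29 = -30 + 3393 = 3363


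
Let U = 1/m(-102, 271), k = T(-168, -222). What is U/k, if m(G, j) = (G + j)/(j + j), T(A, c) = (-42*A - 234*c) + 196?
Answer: 271/5002400 ≈ 5.4174e-5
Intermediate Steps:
T(A, c) = 196 - 234*c - 42*A (T(A, c) = (-234*c - 42*A) + 196 = 196 - 234*c - 42*A)
k = 59200 (k = 196 - 234*(-222) - 42*(-168) = 196 + 51948 + 7056 = 59200)
m(G, j) = (G + j)/(2*j) (m(G, j) = (G + j)/((2*j)) = (G + j)*(1/(2*j)) = (G + j)/(2*j))
U = 542/169 (U = 1/((½)*(-102 + 271)/271) = 1/((½)*(1/271)*169) = 1/(169/542) = 542/169 ≈ 3.2071)
U/k = (542/169)/59200 = (542/169)*(1/59200) = 271/5002400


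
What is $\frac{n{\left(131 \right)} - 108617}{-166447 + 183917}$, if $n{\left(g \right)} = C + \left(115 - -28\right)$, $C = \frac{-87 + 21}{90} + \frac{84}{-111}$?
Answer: $- \frac{60203897}{9695850} \approx -6.2092$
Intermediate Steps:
$C = - \frac{827}{555}$ ($C = \left(-66\right) \frac{1}{90} + 84 \left(- \frac{1}{111}\right) = - \frac{11}{15} - \frac{28}{37} = - \frac{827}{555} \approx -1.4901$)
$n{\left(g \right)} = \frac{78538}{555}$ ($n{\left(g \right)} = - \frac{827}{555} + \left(115 - -28\right) = - \frac{827}{555} + \left(115 + 28\right) = - \frac{827}{555} + 143 = \frac{78538}{555}$)
$\frac{n{\left(131 \right)} - 108617}{-166447 + 183917} = \frac{\frac{78538}{555} - 108617}{-166447 + 183917} = - \frac{60203897}{555 \cdot 17470} = \left(- \frac{60203897}{555}\right) \frac{1}{17470} = - \frac{60203897}{9695850}$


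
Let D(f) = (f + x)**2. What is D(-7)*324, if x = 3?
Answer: 5184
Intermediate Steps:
D(f) = (3 + f)**2 (D(f) = (f + 3)**2 = (3 + f)**2)
D(-7)*324 = (3 - 7)**2*324 = (-4)**2*324 = 16*324 = 5184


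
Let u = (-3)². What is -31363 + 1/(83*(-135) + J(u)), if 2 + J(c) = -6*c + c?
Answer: -352896477/11252 ≈ -31363.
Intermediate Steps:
u = 9
J(c) = -2 - 5*c (J(c) = -2 + (-6*c + c) = -2 - 5*c)
-31363 + 1/(83*(-135) + J(u)) = -31363 + 1/(83*(-135) + (-2 - 5*9)) = -31363 + 1/(-11205 + (-2 - 45)) = -31363 + 1/(-11205 - 47) = -31363 + 1/(-11252) = -31363 - 1/11252 = -352896477/11252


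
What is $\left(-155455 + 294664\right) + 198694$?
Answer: $337903$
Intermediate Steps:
$\left(-155455 + 294664\right) + 198694 = 139209 + 198694 = 337903$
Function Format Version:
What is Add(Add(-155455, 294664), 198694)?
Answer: 337903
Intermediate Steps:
Add(Add(-155455, 294664), 198694) = Add(139209, 198694) = 337903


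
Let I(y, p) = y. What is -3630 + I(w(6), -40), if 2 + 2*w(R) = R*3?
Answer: -3622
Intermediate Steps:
w(R) = -1 + 3*R/2 (w(R) = -1 + (R*3)/2 = -1 + (3*R)/2 = -1 + 3*R/2)
-3630 + I(w(6), -40) = -3630 + (-1 + (3/2)*6) = -3630 + (-1 + 9) = -3630 + 8 = -3622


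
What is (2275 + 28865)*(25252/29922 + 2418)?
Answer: 375634803120/4987 ≈ 7.5323e+7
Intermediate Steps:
(2275 + 28865)*(25252/29922 + 2418) = 31140*(25252*(1/29922) + 2418) = 31140*(12626/14961 + 2418) = 31140*(36188324/14961) = 375634803120/4987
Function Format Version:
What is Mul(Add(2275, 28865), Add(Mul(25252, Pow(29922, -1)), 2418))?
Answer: Rational(375634803120, 4987) ≈ 7.5323e+7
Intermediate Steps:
Mul(Add(2275, 28865), Add(Mul(25252, Pow(29922, -1)), 2418)) = Mul(31140, Add(Mul(25252, Rational(1, 29922)), 2418)) = Mul(31140, Add(Rational(12626, 14961), 2418)) = Mul(31140, Rational(36188324, 14961)) = Rational(375634803120, 4987)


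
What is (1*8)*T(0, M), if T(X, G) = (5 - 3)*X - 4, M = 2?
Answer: -32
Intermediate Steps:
T(X, G) = -4 + 2*X (T(X, G) = 2*X - 4 = -4 + 2*X)
(1*8)*T(0, M) = (1*8)*(-4 + 2*0) = 8*(-4 + 0) = 8*(-4) = -32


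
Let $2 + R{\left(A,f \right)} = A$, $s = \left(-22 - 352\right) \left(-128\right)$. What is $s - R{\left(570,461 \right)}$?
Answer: $47304$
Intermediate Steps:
$s = 47872$ ($s = \left(-374\right) \left(-128\right) = 47872$)
$R{\left(A,f \right)} = -2 + A$
$s - R{\left(570,461 \right)} = 47872 - \left(-2 + 570\right) = 47872 - 568 = 47304$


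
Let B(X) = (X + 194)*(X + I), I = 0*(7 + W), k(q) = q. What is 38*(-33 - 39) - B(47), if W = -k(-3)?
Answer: -14063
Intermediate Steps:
W = 3 (W = -1*(-3) = 3)
I = 0 (I = 0*(7 + 3) = 0*10 = 0)
B(X) = X*(194 + X) (B(X) = (X + 194)*(X + 0) = (194 + X)*X = X*(194 + X))
38*(-33 - 39) - B(47) = 38*(-33 - 39) - 47*(194 + 47) = 38*(-72) - 47*241 = -2736 - 1*11327 = -2736 - 11327 = -14063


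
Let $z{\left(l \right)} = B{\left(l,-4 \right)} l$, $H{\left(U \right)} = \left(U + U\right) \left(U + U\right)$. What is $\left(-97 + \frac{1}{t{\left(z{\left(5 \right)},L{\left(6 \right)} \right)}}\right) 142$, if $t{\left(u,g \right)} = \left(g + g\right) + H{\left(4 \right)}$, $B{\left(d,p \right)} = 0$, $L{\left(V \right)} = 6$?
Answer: $- \frac{523341}{38} \approx -13772.0$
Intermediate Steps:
$H{\left(U \right)} = 4 U^{2}$ ($H{\left(U \right)} = 2 U 2 U = 4 U^{2}$)
$z{\left(l \right)} = 0$ ($z{\left(l \right)} = 0 l = 0$)
$t{\left(u,g \right)} = 64 + 2 g$ ($t{\left(u,g \right)} = \left(g + g\right) + 4 \cdot 4^{2} = 2 g + 4 \cdot 16 = 2 g + 64 = 64 + 2 g$)
$\left(-97 + \frac{1}{t{\left(z{\left(5 \right)},L{\left(6 \right)} \right)}}\right) 142 = \left(-97 + \frac{1}{64 + 2 \cdot 6}\right) 142 = \left(-97 + \frac{1}{64 + 12}\right) 142 = \left(-97 + \frac{1}{76}\right) 142 = \left(- \frac{7371}{76}\right) 142 = - \frac{523341}{38}$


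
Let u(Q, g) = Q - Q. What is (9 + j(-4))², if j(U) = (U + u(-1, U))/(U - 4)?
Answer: 361/4 ≈ 90.250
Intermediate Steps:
u(Q, g) = 0
j(U) = U/(-4 + U) (j(U) = (U + 0)/(U - 4) = U/(-4 + U))
(9 + j(-4))² = (9 - 4/(-4 - 4))² = (9 - 4/(-8))² = (9 - 4*(-⅛))² = (9 + ½)² = (19/2)² = 361/4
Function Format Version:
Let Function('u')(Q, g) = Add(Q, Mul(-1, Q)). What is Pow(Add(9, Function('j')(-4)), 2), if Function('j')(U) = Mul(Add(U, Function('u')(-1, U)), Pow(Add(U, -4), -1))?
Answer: Rational(361, 4) ≈ 90.250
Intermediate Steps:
Function('u')(Q, g) = 0
Function('j')(U) = Mul(U, Pow(Add(-4, U), -1)) (Function('j')(U) = Mul(Add(U, 0), Pow(Add(U, -4), -1)) = Mul(U, Pow(Add(-4, U), -1)))
Pow(Add(9, Function('j')(-4)), 2) = Pow(Add(9, Mul(-4, Pow(Add(-4, -4), -1))), 2) = Pow(Add(9, Mul(-4, Pow(-8, -1))), 2) = Pow(Add(9, Mul(-4, Rational(-1, 8))), 2) = Pow(Add(9, Rational(1, 2)), 2) = Pow(Rational(19, 2), 2) = Rational(361, 4)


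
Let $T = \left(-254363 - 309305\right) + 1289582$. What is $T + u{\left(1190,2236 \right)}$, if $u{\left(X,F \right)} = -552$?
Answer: $725362$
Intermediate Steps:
$T = 725914$ ($T = -563668 + 1289582 = 725914$)
$T + u{\left(1190,2236 \right)} = 725914 - 552 = 725362$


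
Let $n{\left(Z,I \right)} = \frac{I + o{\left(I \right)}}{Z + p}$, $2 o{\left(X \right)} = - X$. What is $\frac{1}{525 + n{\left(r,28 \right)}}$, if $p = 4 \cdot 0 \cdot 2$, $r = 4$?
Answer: $\frac{2}{1057} \approx 0.0018921$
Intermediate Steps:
$p = 0$ ($p = 0 \cdot 2 = 0$)
$o{\left(X \right)} = - \frac{X}{2}$ ($o{\left(X \right)} = \frac{\left(-1\right) X}{2} = - \frac{X}{2}$)
$n{\left(Z,I \right)} = \frac{I}{2 Z}$ ($n{\left(Z,I \right)} = \frac{I - \frac{I}{2}}{Z + 0} = \frac{\frac{1}{2} I}{Z} = \frac{I}{2 Z}$)
$\frac{1}{525 + n{\left(r,28 \right)}} = \frac{1}{525 + \frac{1}{2} \cdot 28 \cdot \frac{1}{4}} = \frac{1}{525 + \frac{7}{2}} = \frac{1}{\frac{1057}{2}} = \frac{2}{1057}$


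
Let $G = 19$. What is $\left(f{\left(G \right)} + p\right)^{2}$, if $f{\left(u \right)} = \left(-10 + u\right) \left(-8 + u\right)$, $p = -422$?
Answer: $104329$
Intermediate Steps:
$\left(f{\left(G \right)} + p\right)^{2} = \left(\left(80 + 19^{2} - 342\right) - 422\right)^{2} = \left(\left(80 + 361 - 342\right) - 422\right)^{2} = \left(99 - 422\right)^{2} = \left(-323\right)^{2} = 104329$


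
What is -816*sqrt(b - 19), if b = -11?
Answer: -816*I*sqrt(30) ≈ -4469.4*I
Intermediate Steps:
-816*sqrt(b - 19) = -816*sqrt(-11 - 19) = -816*I*sqrt(30)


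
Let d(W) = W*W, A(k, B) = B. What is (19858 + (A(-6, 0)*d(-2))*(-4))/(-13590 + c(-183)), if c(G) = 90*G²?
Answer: 9929/1500210 ≈ 0.0066184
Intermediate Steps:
d(W) = W²
(19858 + (A(-6, 0)*d(-2))*(-4))/(-13590 + c(-183)) = (19858 + (0*(-2)²)*(-4))/(-13590 + 90*(-183)²) = (19858 + (0*4)*(-4))/(-13590 + 90*33489) = (19858 + 0*(-4))/(-13590 + 3014010) = (19858 + 0)/3000420 = 19858*(1/3000420) = 9929/1500210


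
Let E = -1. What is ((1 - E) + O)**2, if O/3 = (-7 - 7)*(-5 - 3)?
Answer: 114244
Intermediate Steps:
O = 336 (O = 3*((-7 - 7)*(-5 - 3)) = 3*(-14*(-8)) = 3*112 = 336)
((1 - E) + O)**2 = ((1 - 1*(-1)) + 336)**2 = ((1 + 1) + 336)**2 = (2 + 336)**2 = 338**2 = 114244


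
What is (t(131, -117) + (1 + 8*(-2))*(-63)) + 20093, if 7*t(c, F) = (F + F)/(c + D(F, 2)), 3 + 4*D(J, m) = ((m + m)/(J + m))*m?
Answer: 2940718874/139783 ≈ 21038.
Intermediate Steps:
D(J, m) = -¾ + m²/(2*(J + m)) (D(J, m) = -¾ + (((m + m)/(J + m))*m)/4 = -¾ + (((2*m)/(J + m))*m)/4 = -¾ + ((2*m/(J + m))*m)/4 = -¾ + (2*m²/(J + m))/4 = -¾ + m²/(2*(J + m)))
t(c, F) = 2*F/(7*(c + (2 - 3*F)/(4*(2 + F)))) (t(c, F) = ((F + F)/(c + (-3*F - 3*2 + 2*2²)/(4*(F + 2))))/7 = ((2*F)/(c + (-3*F - 6 + 2*4)/(4*(2 + F))))/7 = ((2*F)/(c + (-3*F - 6 + 8)/(4*(2 + F))))/7 = ((2*F)/(c + (2 - 3*F)/(4*(2 + F))))/7 = (2*F/(c + (2 - 3*F)/(4*(2 + F))))/7 = 2*F/(7*(c + (2 - 3*F)/(4*(2 + F)))))
(t(131, -117) + (1 + 8*(-2))*(-63)) + 20093 = ((8/7)*(-117)*(2 - 117)/(2 - 3*(-117) + 4*131*(2 - 117)) + (1 + 8*(-2))*(-63)) + 20093 = ((8/7)*(-117)*(-115)/(2 + 351 + 4*131*(-115)) + (1 - 16)*(-63)) + 20093 = ((8/7)*(-117)*(-115)/(2 + 351 - 60260) - 15*(-63)) + 20093 = ((8/7)*(-117)*(-115)/(-59907) + 945) + 20093 = ((8/7)*(-117)*(-1/59907)*(-115) + 945) + 20093 = (-35880/139783 + 945) + 20093 = 132059055/139783 + 20093 = 2940718874/139783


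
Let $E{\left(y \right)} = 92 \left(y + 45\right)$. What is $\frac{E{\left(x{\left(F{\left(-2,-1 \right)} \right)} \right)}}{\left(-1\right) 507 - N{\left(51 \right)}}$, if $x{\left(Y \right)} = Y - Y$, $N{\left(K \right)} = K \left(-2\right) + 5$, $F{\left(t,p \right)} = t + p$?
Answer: $- \frac{414}{41} \approx -10.098$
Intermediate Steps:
$F{\left(t,p \right)} = p + t$
$N{\left(K \right)} = 5 - 2 K$ ($N{\left(K \right)} = - 2 K + 5 = 5 - 2 K$)
$x{\left(Y \right)} = 0$
$E{\left(y \right)} = 4140 + 92 y$ ($E{\left(y \right)} = 92 \left(45 + y\right) = 4140 + 92 y$)
$\frac{E{\left(x{\left(F{\left(-2,-1 \right)} \right)} \right)}}{\left(-1\right) 507 - N{\left(51 \right)}} = \frac{4140 + 92 \cdot 0}{\left(-1\right) 507 - \left(5 - 102\right)} = \frac{4140 + 0}{-507 - \left(5 - 102\right)} = \frac{4140}{-507 - -97} = \frac{4140}{-507 + 97} = \frac{4140}{-410} = 4140 \left(- \frac{1}{410}\right) = - \frac{414}{41}$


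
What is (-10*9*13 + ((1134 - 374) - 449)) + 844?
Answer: -15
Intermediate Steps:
(-10*9*13 + ((1134 - 374) - 449)) + 844 = (-90*13 + (760 - 449)) + 844 = (-1170 + 311) + 844 = -859 + 844 = -15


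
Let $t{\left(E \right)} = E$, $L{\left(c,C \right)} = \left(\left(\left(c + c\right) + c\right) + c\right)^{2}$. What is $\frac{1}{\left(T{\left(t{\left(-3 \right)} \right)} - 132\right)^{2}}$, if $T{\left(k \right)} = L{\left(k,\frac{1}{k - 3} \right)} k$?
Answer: $\frac{1}{318096} \approx 3.1437 \cdot 10^{-6}$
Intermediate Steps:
$L{\left(c,C \right)} = 16 c^{2}$ ($L{\left(c,C \right)} = \left(\left(2 c + c\right) + c\right)^{2} = \left(3 c + c\right)^{2} = \left(4 c\right)^{2} = 16 c^{2}$)
$T{\left(k \right)} = 16 k^{3}$ ($T{\left(k \right)} = 16 k^{2} k = 16 k^{3}$)
$\frac{1}{\left(T{\left(t{\left(-3 \right)} \right)} - 132\right)^{2}} = \frac{1}{\left(16 \left(-3\right)^{3} - 132\right)^{2}} = \frac{1}{\left(16 \left(-27\right) - 132\right)^{2}} = \frac{1}{\left(-432 - 132\right)^{2}} = \frac{1}{\left(-564\right)^{2}} = \frac{1}{318096}$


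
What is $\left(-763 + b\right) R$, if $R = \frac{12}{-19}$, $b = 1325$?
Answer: $- \frac{6744}{19} \approx -354.95$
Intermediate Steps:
$R = - \frac{12}{19}$ ($R = 12 \left(- \frac{1}{19}\right) = - \frac{12}{19} \approx -0.63158$)
$\left(-763 + b\right) R = \left(-763 + 1325\right) \left(- \frac{12}{19}\right) = 562 \left(- \frac{12}{19}\right) = - \frac{6744}{19}$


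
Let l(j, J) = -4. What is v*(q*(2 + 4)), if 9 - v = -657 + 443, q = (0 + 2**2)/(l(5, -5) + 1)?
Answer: -1784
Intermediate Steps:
q = -4/3 (q = (0 + 2**2)/(-4 + 1) = (0 + 4)/(-3) = 4*(-1/3) = -4/3 ≈ -1.3333)
v = 223 (v = 9 - (-657 + 443) = 9 - 1*(-214) = 9 + 214 = 223)
v*(q*(2 + 4)) = 223*(-4*(2 + 4)/3) = 223*(-4/3*6) = 223*(-8) = -1784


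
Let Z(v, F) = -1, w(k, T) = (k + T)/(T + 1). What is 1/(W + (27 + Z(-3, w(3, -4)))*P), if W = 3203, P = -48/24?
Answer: 1/3151 ≈ 0.00031736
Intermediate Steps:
P = -2 (P = -48*1/24 = -2)
w(k, T) = (T + k)/(1 + T)
1/(W + (27 + Z(-3, w(3, -4)))*P) = 1/(3203 + (27 - 1)*(-2)) = 1/(3203 + 26*(-2)) = 1/(3203 - 52) = 1/3151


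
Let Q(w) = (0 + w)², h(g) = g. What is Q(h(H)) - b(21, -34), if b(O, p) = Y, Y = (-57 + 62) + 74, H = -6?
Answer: -43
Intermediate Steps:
Y = 79 (Y = 5 + 74 = 79)
b(O, p) = 79
Q(w) = w²
Q(h(H)) - b(21, -34) = (-6)² - 1*79 = 36 - 79 = -43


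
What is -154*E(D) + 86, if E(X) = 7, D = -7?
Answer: -992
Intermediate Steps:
-154*E(D) + 86 = -154*7 + 86 = -1078 + 86 = -992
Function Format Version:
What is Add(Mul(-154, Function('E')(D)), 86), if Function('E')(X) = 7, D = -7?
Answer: -992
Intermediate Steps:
Add(Mul(-154, Function('E')(D)), 86) = Add(Mul(-154, 7), 86) = Add(-1078, 86) = -992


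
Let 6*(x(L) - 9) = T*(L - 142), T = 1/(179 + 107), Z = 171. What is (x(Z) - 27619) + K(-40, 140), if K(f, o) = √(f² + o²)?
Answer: -47378731/1716 + 20*√53 ≈ -27464.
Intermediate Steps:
T = 1/286 ≈ 0.0034965
x(L) = 7651/858 + L/1716 (x(L) = 9 + ((L - 142)/286)/6 = 9 + ((-142 + L)/286)/6 = 9 + (-71/143 + L/286)/6 = 9 + (-71/858 + L/1716) = 7651/858 + L/1716)
(x(Z) - 27619) + K(-40, 140) = ((7651/858 + (1/1716)*171) - 27619) + √((-40)² + 140²) = ((7651/858 + 57/572) - 27619) + √(1600 + 19600) = (15473/1716 - 27619) + √21200 = -47378731/1716 + 20*√53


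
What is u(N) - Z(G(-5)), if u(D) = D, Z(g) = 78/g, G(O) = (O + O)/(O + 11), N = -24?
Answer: 114/5 ≈ 22.800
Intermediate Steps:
G(O) = 2*O/(11 + O) (G(O) = (2*O)/(11 + O) = 2*O/(11 + O))
u(N) - Z(G(-5)) = -24 - 78/(2*(-5)/(11 - 5)) = -24 - 78/(2*(-5)/6) = -24 - 78/(2*(-5)*(1/6)) = -24 - 78/(-5/3) = -24 - 78*(-3)/5 = -24 - 1*(-234/5) = -24 + 234/5 = 114/5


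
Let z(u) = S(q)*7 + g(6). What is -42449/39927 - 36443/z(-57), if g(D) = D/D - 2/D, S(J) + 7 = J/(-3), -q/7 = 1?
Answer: 1453701293/1277664 ≈ 1137.8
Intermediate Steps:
q = -7 (q = -7*1 = -7)
S(J) = -7 - J/3 (S(J) = -7 + J/(-3) = -7 + J*(-1/3) = -7 - J/3)
g(D) = 1 - 2/D
z(u) = -32 (z(u) = (-7 - 1/3*(-7))*7 + (-2 + 6)/6 = (-7 + 7/3)*7 + (1/6)*4 = -14/3*7 + 2/3 = -98/3 + 2/3 = -32)
-42449/39927 - 36443/z(-57) = -42449/39927 - 36443/(-32) = -42449*1/39927 - 36443*(-1/32) = -42449/39927 + 36443/32 = 1453701293/1277664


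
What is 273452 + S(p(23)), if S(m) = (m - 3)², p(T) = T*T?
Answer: 550128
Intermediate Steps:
p(T) = T²
S(m) = (-3 + m)²
273452 + S(p(23)) = 273452 + (-3 + 23²)² = 273452 + (-3 + 529)² = 273452 + 526² = 273452 + 276676 = 550128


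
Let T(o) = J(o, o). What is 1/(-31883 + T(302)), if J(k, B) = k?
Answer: -1/31581 ≈ -3.1665e-5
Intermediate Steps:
T(o) = o
1/(-31883 + T(302)) = 1/(-31883 + 302) = 1/(-31581) = -1/31581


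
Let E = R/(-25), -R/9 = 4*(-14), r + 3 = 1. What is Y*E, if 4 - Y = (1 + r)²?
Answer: -1512/25 ≈ -60.480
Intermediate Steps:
r = -2 (r = -3 + 1 = -2)
R = 504 (R = -36*(-14) = -9*(-56) = 504)
Y = 3 (Y = 4 - (1 - 2)² = 4 - 1*(-1)² = 4 - 1*1 = 4 - 1 = 3)
E = -504/25 (E = 504/(-25) = 504*(-1/25) = -504/25 ≈ -20.160)
Y*E = 3*(-504/25) = -1512/25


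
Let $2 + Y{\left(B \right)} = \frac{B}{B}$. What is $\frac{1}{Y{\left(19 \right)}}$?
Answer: $-1$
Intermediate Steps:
$Y{\left(B \right)} = -1$ ($Y{\left(B \right)} = -2 + \frac{B}{B} = -2 + 1 = -1$)
$\frac{1}{Y{\left(19 \right)}} = \frac{1}{-1} = -1$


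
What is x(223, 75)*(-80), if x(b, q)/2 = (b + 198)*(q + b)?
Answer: -20073280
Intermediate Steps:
x(b, q) = 2*(198 + b)*(b + q) (x(b, q) = 2*((b + 198)*(q + b)) = 2*((198 + b)*(b + q)) = 2*(198 + b)*(b + q))
x(223, 75)*(-80) = (2*223² + 396*223 + 396*75 + 2*223*75)*(-80) = (2*49729 + 88308 + 29700 + 33450)*(-80) = (99458 + 88308 + 29700 + 33450)*(-80) = 250916*(-80) = -20073280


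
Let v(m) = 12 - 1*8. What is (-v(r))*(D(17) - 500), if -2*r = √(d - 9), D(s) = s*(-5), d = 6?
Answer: 2340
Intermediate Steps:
D(s) = -5*s
r = -I*√3/2 (r = -√(6 - 9)/2 = -I*√3/2 ≈ -0.86602*I)
v(m) = 4 (v(m) = 12 - 8 = 4)
(-v(r))*(D(17) - 500) = (-1*4)*(-5*17 - 500) = -4*(-85 - 500) = -4*(-585) = 2340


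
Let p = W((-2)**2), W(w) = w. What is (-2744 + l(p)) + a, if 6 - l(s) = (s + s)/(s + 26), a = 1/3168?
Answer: -43374139/15840 ≈ -2738.3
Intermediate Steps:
p = 4 (p = (-2)**2 = 4)
a = 1/3168 ≈ 0.00031566
l(s) = 6 - 2*s/(26 + s) (l(s) = 6 - (s + s)/(s + 26) = 6 - 2*s/(26 + s))
(-2744 + l(p)) + a = (-2744 + 4*(39 + 4)/(26 + 4)) + 1/3168 = (-2744 + 4*43/30) + 1/3168 = (-2744 + 4*(1/30)*43) + 1/3168 = (-2744 + 86/15) + 1/3168 = -41074/15 + 1/3168 = -43374139/15840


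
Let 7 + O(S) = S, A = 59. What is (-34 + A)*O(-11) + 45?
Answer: -405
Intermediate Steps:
O(S) = -7 + S
(-34 + A)*O(-11) + 45 = (-34 + 59)*(-7 - 11) + 45 = 25*(-18) + 45 = -450 + 45 = -405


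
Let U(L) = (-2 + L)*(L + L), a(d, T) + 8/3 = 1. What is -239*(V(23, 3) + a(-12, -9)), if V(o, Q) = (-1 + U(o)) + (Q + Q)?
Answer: -695012/3 ≈ -2.3167e+5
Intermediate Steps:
a(d, T) = -5/3 (a(d, T) = -8/3 + 1 = -5/3)
U(L) = 2*L*(-2 + L) (U(L) = (-2 + L)*(2*L) = 2*L*(-2 + L))
V(o, Q) = -1 + 2*Q + 2*o*(-2 + o) (V(o, Q) = (-1 + 2*o*(-2 + o)) + (Q + Q) = (-1 + 2*o*(-2 + o)) + 2*Q = -1 + 2*Q + 2*o*(-2 + o))
-239*(V(23, 3) + a(-12, -9)) = -239*((-1 + 2*3 + 2*23*(-2 + 23)) - 5/3) = -239*((-1 + 6 + 2*23*21) - 5/3) = -239*((-1 + 6 + 966) - 5/3) = -239*(971 - 5/3) = -239*2908/3 = -695012/3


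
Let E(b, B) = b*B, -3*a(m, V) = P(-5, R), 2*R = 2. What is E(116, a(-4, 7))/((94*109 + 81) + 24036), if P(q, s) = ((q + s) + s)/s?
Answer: 116/34363 ≈ 0.0033757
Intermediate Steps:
R = 1 (R = (1/2)*2 = 1)
P(q, s) = (q + 2*s)/s
a(m, V) = 1 (a(m, V) = -(2 - 5/1)/3 = -(2 - 5*1)/3 = -(2 - 5)/3 = -1/3*(-3) = 1)
E(b, B) = B*b
E(116, a(-4, 7))/((94*109 + 81) + 24036) = (1*116)/((94*109 + 81) + 24036) = 116/((10246 + 81) + 24036) = 116/(10327 + 24036) = 116/34363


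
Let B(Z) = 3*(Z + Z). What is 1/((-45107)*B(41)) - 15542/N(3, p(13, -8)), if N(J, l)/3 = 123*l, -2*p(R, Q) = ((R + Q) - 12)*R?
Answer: -2804212249/3029295906 ≈ -0.92570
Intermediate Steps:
B(Z) = 6*Z (B(Z) = 3*(2*Z) = 6*Z)
p(R, Q) = -R*(-12 + Q + R)/2 (p(R, Q) = -((R + Q) - 12)*R/2 = -((Q + R) - 12)*R/2 = -(-12 + Q + R)*R/2 = -R*(-12 + Q + R)/2)
N(J, l) = 369*l (N(J, l) = 3*(123*l) = 369*l)
1/((-45107)*B(41)) - 15542/N(3, p(13, -8)) = 1/((-45107)*((6*41))) - 15542*2/(4797*(12 - 1*(-8) - 1*13)) = -1/45107/246 - 15542*2/(4797*(12 + 8 - 13)) = -1/45107*1/246 - 15542/(369*((½)*13*7)) = -1/11096322 - 15542/(369*(91/2)) = -1/11096322 - 15542/33579/2 = -1/11096322 - 15542*2/33579 = -1/11096322 - 31084/33579 = -2804212249/3029295906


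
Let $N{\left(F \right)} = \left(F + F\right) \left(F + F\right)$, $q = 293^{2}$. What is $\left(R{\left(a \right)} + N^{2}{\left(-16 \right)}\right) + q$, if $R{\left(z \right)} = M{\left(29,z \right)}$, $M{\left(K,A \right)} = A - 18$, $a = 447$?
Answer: $1134854$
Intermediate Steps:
$q = 85849$
$M{\left(K,A \right)} = -18 + A$
$R{\left(z \right)} = -18 + z$
$N{\left(F \right)} = 4 F^{2}$ ($N{\left(F \right)} = 2 F 2 F = 4 F^{2}$)
$\left(R{\left(a \right)} + N^{2}{\left(-16 \right)}\right) + q = \left(\left(-18 + 447\right) + \left(4 \left(-16\right)^{2}\right)^{2}\right) + 85849 = \left(429 + \left(4 \cdot 256\right)^{2}\right) + 85849 = \left(429 + 1024^{2}\right) + 85849 = \left(429 + 1048576\right) + 85849 = 1049005 + 85849 = 1134854$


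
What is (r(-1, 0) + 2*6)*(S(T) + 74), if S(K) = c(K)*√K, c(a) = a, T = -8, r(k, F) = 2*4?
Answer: 1480 - 320*I*√2 ≈ 1480.0 - 452.55*I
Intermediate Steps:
r(k, F) = 8
S(K) = K^(3/2) (S(K) = K*√K = K^(3/2))
(r(-1, 0) + 2*6)*(S(T) + 74) = (8 + 2*6)*((-8)^(3/2) + 74) = (8 + 12)*(-16*I*√2 + 74) = 20*(74 - 16*I*√2) = 1480 - 320*I*√2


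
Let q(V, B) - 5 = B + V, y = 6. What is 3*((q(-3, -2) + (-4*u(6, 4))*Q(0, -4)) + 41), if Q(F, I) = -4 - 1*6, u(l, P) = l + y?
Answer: 1563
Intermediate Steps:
q(V, B) = 5 + B + V (q(V, B) = 5 + (B + V) = 5 + B + V)
u(l, P) = 6 + l (u(l, P) = l + 6 = 6 + l)
Q(F, I) = -10 (Q(F, I) = -4 - 6 = -10)
3*((q(-3, -2) + (-4*u(6, 4))*Q(0, -4)) + 41) = 3*(((5 - 2 - 3) - 4*(6 + 6)*(-10)) + 41) = 3*((0 - 4*12*(-10)) + 41) = 3*((0 - 48*(-10)) + 41) = 3*((0 + 480) + 41) = 3*(480 + 41) = 3*521 = 1563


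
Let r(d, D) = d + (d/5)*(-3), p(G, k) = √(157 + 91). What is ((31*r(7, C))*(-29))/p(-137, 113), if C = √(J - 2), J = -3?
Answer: -203*√62/10 ≈ -159.84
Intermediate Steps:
p(G, k) = 2*√62 (p(G, k) = √248 = 2*√62)
C = I*√5 (C = √(-3 - 2) = √(-5) = I*√5 ≈ 2.2361*I)
r(d, D) = 2*d/5 (r(d, D) = d + (d*(⅕))*(-3) = d + (d/5)*(-3) = d - 3*d/5 = 2*d/5)
((31*r(7, C))*(-29))/p(-137, 113) = ((31*((⅖)*7))*(-29))/((2*√62)) = ((31*(14/5))*(-29))*(√62/124) = ((434/5)*(-29))*(√62/124) = -203*√62/10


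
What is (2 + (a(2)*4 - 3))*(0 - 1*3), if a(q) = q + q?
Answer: -45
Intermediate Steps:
a(q) = 2*q
(2 + (a(2)*4 - 3))*(0 - 1*3) = (2 + ((2*2)*4 - 3))*(0 - 1*3) = (2 + (4*4 - 3))*(0 - 3) = (2 + (16 - 3))*(-3) = (2 + 13)*(-3) = 15*(-3) = -45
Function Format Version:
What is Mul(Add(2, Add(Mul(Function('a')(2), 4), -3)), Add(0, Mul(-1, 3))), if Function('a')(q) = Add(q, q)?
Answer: -45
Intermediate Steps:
Function('a')(q) = Mul(2, q)
Mul(Add(2, Add(Mul(Function('a')(2), 4), -3)), Add(0, Mul(-1, 3))) = Mul(Add(2, Add(Mul(Mul(2, 2), 4), -3)), Add(0, Mul(-1, 3))) = Mul(Add(2, Add(Mul(4, 4), -3)), Add(0, -3)) = Mul(Add(2, Add(16, -3)), -3) = Mul(Add(2, 13), -3) = Mul(15, -3) = -45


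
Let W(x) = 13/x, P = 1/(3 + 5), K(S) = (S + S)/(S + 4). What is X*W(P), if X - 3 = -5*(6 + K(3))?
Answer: -22776/7 ≈ -3253.7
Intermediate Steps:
K(S) = 2*S/(4 + S) (K(S) = (2*S)/(4 + S) = 2*S/(4 + S))
P = ⅛ (P = 1/8 = ⅛ ≈ 0.12500)
X = -219/7 (X = 3 - 5*(6 + 2*3/(4 + 3)) = 3 - 5*(6 + 2*3/7) = 3 - 5*(6 + 2*3*(⅐)) = 3 - 5*(6 + 6/7) = 3 - 5*48/7 = 3 - 240/7 = -219/7 ≈ -31.286)
X*W(P) = -2847/(7*⅛) = -2847*8/7 = -219/7*104 = -22776/7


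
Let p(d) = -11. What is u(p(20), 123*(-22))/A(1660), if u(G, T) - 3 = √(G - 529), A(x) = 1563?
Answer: 1/521 + 2*I*√15/521 ≈ 0.0019194 + 0.014867*I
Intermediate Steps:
u(G, T) = 3 + √(-529 + G) (u(G, T) = 3 + √(G - 529) = 3 + √(-529 + G))
u(p(20), 123*(-22))/A(1660) = (3 + √(-529 - 11))/1563 = (3 + √(-540))*(1/1563) = (3 + 6*I*√15)*(1/1563) = 1/521 + 2*I*√15/521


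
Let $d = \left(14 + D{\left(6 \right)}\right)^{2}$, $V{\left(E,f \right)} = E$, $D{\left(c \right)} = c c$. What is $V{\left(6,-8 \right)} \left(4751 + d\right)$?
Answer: $43506$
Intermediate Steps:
$D{\left(c \right)} = c^{2}$
$d = 2500$ ($d = \left(14 + 6^{2}\right)^{2} = \left(14 + 36\right)^{2} = 50^{2} = 2500$)
$V{\left(6,-8 \right)} \left(4751 + d\right) = 6 \left(4751 + 2500\right) = 6 \cdot 7251 = 43506$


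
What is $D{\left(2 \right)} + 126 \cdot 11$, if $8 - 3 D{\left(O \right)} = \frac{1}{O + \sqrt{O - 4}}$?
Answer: $\frac{12497}{9} + \frac{i \sqrt{2}}{18} \approx 1388.6 + 0.078567 i$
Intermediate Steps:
$D{\left(O \right)} = \frac{8}{3} - \frac{1}{3 \left(O + \sqrt{-4 + O}\right)}$ ($D{\left(O \right)} = \frac{8}{3} - \frac{1}{3 \left(O + \sqrt{O - 4}\right)} = \frac{8}{3} - \frac{1}{3 \left(O + \sqrt{-4 + O}\right)}$)
$D{\left(2 \right)} + 126 \cdot 11 = \frac{-1 + 8 \cdot 2 + 8 \sqrt{-4 + 2}}{3 \left(2 + \sqrt{-4 + 2}\right)} + 126 \cdot 11 = \frac{-1 + 16 + 8 \sqrt{-2}}{3 \left(2 + \sqrt{-2}\right)} + 1386 = \frac{-1 + 16 + 8 i \sqrt{2}}{3 \left(2 + i \sqrt{2}\right)} + 1386 = \frac{15 + 8 i \sqrt{2}}{3 \left(2 + i \sqrt{2}\right)} + 1386 = 1386 + \frac{15 + 8 i \sqrt{2}}{3 \left(2 + i \sqrt{2}\right)}$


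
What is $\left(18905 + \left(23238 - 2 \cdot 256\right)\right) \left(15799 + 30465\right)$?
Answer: $1926016584$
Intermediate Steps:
$\left(18905 + \left(23238 - 2 \cdot 256\right)\right) \left(15799 + 30465\right) = \left(18905 + \left(23238 - 512\right)\right) 46264 = \left(18905 + 22726\right) 46264 = 41631 \cdot 46264 = 1926016584$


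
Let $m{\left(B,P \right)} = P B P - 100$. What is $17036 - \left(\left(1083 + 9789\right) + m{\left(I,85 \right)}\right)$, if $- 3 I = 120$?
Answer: $295264$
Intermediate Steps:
$I = -40$ ($I = \left(- \frac{1}{3}\right) 120 = -40$)
$m{\left(B,P \right)} = -100 + B P^{2}$ ($m{\left(B,P \right)} = B P P - 100 = B P^{2} - 100 = -100 + B P^{2}$)
$17036 - \left(\left(1083 + 9789\right) + m{\left(I,85 \right)}\right) = 17036 - \left(\left(1083 + 9789\right) - \left(100 + 40 \cdot 85^{2}\right)\right) = 17036 - \left(10872 - 289100\right) = 17036 - -278228 = 17036 + 278228 = 295264$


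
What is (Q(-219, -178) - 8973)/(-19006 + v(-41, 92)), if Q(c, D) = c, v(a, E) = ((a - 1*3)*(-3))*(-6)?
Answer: 4596/9899 ≈ 0.46429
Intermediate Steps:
v(a, E) = -54 + 18*a (v(a, E) = ((a - 3)*(-3))*(-6) = ((-3 + a)*(-3))*(-6) = (9 - 3*a)*(-6) = -54 + 18*a)
(Q(-219, -178) - 8973)/(-19006 + v(-41, 92)) = (-219 - 8973)/(-19006 + (-54 + 18*(-41))) = -9192/(-19006 + (-54 - 738)) = -9192/(-19006 - 792) = -9192/(-19798) = -9192*(-1/19798) = 4596/9899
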